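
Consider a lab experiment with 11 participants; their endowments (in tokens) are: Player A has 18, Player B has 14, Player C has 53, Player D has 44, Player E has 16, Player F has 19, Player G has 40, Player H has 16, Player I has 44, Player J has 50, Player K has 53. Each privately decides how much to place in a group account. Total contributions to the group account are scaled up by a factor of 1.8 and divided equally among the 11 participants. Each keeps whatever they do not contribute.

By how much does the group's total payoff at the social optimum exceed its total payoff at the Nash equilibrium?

293.60 tokens

The private return per contributed unit is 1.8/11 = 0.1636 < 1 for every player regardless of endowment, so the Nash equilibrium is zero contribution and the group total is Σ E_j = 18 + 14 + 53 + 44 + 16 + 19 + 40 + 16 + 44 + 50 + 53 = 367.
Each contributed unit returns 1.800 to the group, so the social optimum is full contribution by everyone: group total = 1.800 × 367 = 660.60.
Efficiency loss = (1.800 − 1) × 367 = 293.60.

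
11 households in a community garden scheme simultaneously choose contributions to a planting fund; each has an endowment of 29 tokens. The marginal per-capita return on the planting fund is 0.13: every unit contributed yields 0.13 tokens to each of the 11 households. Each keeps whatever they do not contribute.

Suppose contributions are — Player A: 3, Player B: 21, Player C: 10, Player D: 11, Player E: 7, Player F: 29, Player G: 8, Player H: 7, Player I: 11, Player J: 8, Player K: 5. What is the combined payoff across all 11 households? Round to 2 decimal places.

Total contributed: 3 + 21 + 10 + 11 + 7 + 29 + 8 + 7 + 11 + 8 + 5 = 120; total kept: 11 × 29 − 120 = 199.
The planting fund pays out 0.13 × 11 × 120 = 171.60 in aggregate.
Group total = 199 + 171.60 = 370.60.

370.60 tokens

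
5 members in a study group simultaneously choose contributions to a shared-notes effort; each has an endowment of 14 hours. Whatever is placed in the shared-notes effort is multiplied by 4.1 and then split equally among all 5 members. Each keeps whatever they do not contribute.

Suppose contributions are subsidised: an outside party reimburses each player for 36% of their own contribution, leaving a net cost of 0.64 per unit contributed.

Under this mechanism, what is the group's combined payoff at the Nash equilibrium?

Under the mechanism each unit contributed yields (4.1/5) / 0.64 = 1.2813 back to its contributor per unit of net cost, which exceeds 1, making full contribution the dominant choice for everyone.
So the Nash equilibrium is full contribution by all 5; the group earns 5 × (14 × 0.36 + 4.1 × 14) = 312.20.

312.20 hours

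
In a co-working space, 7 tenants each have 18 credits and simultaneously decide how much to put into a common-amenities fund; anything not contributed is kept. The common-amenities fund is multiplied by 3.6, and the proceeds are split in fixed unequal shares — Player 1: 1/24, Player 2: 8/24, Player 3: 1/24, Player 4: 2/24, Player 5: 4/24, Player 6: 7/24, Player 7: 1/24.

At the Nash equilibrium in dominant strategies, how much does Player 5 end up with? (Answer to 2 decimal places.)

39.60 credits

For player j, contributing a unit is worthwhile iff 3.6 × (j's share) ≥ 1, i.e. iff j's share is at least 0.2778.
Player 2 and Player 6 are above the threshold, contributing 18 each; the remaining 5 contribute 0. Total contributed: 36.
Player 5 keeps 18 and receives 3.6 × 36 × 4/24 = 21.60 from the common-amenities fund, for a payoff of 39.60.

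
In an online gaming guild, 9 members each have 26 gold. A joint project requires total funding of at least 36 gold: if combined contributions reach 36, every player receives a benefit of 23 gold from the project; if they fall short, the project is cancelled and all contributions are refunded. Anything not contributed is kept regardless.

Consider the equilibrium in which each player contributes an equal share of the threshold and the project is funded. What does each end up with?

Equal share of the threshold: 36/9 = 4.
At this profile no one gains by cutting their contribution: any cut drops the total below 36, the project is cancelled, contributions are refunded, and the deviator ends with 26, which is less than 26 − 4 + 23 = 45. Contributing more than 4 just wastes the excess. So contributing exactly 4 is a best response.
Each player's payoff: 26 − 4 + 23 = 45.

45 gold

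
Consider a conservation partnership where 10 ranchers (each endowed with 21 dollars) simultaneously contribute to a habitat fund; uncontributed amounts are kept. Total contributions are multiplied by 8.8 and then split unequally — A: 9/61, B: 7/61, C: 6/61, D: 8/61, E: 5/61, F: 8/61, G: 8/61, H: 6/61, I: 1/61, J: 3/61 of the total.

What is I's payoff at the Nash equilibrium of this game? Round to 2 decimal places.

36.15 dollars

Player j's private return per contributed unit is 8.8 × (j's share). Contributing is weakly dominant for j when that share is at least 1/8.8 = 0.1136, and contributing 0 is dominant otherwise.
A, B, D, F and G clear that bar, contributing 21 each; the remaining 5 contribute 0. Total contributed: 105.
I keeps 21 and receives 8.8 × 105 × 1/61 = 15.15 from the habitat fund, for a payoff of 36.15.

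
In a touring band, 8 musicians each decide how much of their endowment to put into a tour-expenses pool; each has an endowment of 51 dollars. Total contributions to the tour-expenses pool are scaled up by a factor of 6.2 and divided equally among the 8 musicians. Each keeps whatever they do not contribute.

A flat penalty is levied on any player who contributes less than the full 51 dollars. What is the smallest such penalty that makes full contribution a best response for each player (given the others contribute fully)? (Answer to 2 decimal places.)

Given the others contribute fully, the best deviation is to contribute 0 (any partial contribution still incurs the fine and gives up units whose private return 0.7750 is below 1).
Deviating from 51 to 0 saves 51 dollars but forfeits the deviator's share of the drop in the tour-expenses pool: 6.2/8 × 51 = 39.52.
So the deviation gain is 51 − 39.52 = 11.48, and the fine must be at least 11.48 dollars to wipe it out.

11.48 dollars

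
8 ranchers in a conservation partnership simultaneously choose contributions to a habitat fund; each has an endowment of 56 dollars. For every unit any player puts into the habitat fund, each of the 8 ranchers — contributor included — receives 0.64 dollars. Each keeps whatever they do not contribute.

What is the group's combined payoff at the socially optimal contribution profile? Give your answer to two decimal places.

Each contributed unit returns 5.120 to the group as a whole (0.64 to each of 8 players), which exceeds 1, so the social optimum is full contribution: group total = 5.120 × 448 = 2293.76.

2293.76 dollars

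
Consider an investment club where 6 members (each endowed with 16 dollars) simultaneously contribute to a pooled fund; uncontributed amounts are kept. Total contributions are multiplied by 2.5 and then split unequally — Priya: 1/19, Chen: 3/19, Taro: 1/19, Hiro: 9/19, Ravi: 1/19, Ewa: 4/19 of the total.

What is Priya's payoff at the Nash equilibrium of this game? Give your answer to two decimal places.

A player with share s gets back 2.5·s per unit contributed, so full contribution is dominant for anyone with s > 1/2.5 = 0.4000 and zero contribution is dominant for anyone below.
Hiro alone (share 9/19) is above the threshold, contributing 16; the remaining 5 contribute 0. Total contributed: 16.
Priya keeps 16 and receives 2.5 × 16 × 1/19 = 2.11 from the pooled fund, for a payoff of 18.11.

18.11 dollars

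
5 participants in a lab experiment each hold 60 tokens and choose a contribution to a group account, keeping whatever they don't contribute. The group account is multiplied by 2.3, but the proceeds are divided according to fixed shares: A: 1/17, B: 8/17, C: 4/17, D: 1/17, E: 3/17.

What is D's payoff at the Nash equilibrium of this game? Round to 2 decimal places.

A player with share s gets back 2.3·s per unit contributed, so full contribution is dominant for anyone with s > 1/2.3 = 0.4348 and zero contribution is dominant for anyone below.
Only B (8/17) clears that bar, contributing 60; the remaining 4 contribute 0. Total contributed: 60.
D keeps 60 and receives 2.3 × 60 × 1/17 = 8.12 from the group account, for a payoff of 68.12.

68.12 tokens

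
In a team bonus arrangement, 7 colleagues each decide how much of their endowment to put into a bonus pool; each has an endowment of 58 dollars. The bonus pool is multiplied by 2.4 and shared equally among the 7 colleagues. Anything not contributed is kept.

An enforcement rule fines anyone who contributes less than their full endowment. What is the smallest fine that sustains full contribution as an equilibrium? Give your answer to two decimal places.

Given the others contribute fully, the best deviation is to contribute 0 (any partial contribution still incurs the fine and gives up units whose private return 0.3429 is below 1).
Deviating from 58 to 0 saves 58 dollars but forfeits the deviator's share of the drop in the bonus pool: 2.4/7 × 58 = 19.89.
So the deviation gain is 58 − 19.89 = 38.11, and the fine must be at least 38.11 dollars to wipe it out.

38.11 dollars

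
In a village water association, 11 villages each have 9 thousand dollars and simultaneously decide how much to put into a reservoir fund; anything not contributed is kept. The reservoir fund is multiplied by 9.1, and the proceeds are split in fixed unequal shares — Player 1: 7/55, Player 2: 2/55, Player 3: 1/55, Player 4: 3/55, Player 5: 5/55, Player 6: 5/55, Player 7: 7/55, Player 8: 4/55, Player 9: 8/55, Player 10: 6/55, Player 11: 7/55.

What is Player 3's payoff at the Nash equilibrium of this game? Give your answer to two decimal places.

Each unit j contributes comes back to j as 9.1 × (j's share), so j prefers to contribute only if that share exceeds 1/9.1 = 0.1099; otherwise keeping the unit dominates.
The shares above 0.1099 belong to Player 1, Player 7, Player 9 and Player 11, contributing 9 each; the remaining 7 contribute 0. Total contributed: 36.
Player 3 keeps 9 and receives 9.1 × 36 × 1/55 = 5.96 from the reservoir fund, for a payoff of 14.96.

14.96 thousand dollars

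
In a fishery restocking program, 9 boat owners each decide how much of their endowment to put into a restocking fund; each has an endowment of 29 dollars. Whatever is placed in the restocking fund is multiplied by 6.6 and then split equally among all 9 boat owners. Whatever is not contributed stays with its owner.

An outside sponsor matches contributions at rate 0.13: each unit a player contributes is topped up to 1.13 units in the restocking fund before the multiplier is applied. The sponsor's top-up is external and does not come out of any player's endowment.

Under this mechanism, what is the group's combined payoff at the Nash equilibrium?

The effective private return is 6.6 × 1.13 / 9 = 0.8287, which is still under 1, so the mechanism doesn't change anyone's dominant strategy: zero contribution.
Everyone keeps their endowment and the group total is 9 × 29 = 261.

261.00 dollars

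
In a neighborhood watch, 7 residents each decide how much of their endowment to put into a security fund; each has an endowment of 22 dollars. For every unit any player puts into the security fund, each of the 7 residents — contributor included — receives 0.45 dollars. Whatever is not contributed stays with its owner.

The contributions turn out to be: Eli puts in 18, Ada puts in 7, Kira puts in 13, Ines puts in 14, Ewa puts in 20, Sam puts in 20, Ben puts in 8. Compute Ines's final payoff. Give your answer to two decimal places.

Total contributed: 18 + 7 + 13 + 14 + 20 + 20 + 8 = 100.
Each receives 0.45 × 100 = 45.00 from the security fund.
Ines keeps 22 − 14 = 8, so Ines's payoff is 8 + 45.00 = 53.00.

53.00 dollars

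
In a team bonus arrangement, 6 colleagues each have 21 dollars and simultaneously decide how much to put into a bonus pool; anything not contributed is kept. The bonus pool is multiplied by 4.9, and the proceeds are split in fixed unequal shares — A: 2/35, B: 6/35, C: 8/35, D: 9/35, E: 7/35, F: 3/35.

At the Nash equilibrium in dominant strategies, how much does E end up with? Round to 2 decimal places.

62.16 dollars

Each unit j contributes comes back to j as 4.9 × (j's share), so j prefers to contribute only if that share exceeds 1/4.9 = 0.2041; otherwise keeping the unit dominates.
C and D clear that bar, contributing 21 each; the remaining 4 contribute 0. Total contributed: 42.
E keeps 21 and receives 4.9 × 42 × 7/35 = 41.16 from the bonus pool, for a payoff of 62.16.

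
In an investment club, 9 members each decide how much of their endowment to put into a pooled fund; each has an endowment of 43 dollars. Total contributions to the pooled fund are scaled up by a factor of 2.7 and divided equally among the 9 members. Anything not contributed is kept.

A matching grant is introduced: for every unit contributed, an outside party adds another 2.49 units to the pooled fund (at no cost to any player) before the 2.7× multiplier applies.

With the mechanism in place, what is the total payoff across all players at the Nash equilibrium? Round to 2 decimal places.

The effective private return per unit is now 2.7 × 3.49 / 9 = 1.0470 > 1, so every player's dominant strategy flips to full contribution.
So the Nash equilibrium is full contribution by all 9; the group earns 2.7 × 3.49 × 387 = 3646.70.

3646.70 dollars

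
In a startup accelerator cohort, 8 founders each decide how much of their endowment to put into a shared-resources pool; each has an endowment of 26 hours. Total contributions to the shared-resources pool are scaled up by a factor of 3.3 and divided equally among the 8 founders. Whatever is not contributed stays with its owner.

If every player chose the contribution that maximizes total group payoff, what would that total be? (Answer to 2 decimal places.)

686.40 hours

Each contributed unit returns 3.300 to the group as a whole (0.4125 to each of 8 players), which exceeds 1, so the social optimum is full contribution: group total = 3.300 × 208 = 686.40.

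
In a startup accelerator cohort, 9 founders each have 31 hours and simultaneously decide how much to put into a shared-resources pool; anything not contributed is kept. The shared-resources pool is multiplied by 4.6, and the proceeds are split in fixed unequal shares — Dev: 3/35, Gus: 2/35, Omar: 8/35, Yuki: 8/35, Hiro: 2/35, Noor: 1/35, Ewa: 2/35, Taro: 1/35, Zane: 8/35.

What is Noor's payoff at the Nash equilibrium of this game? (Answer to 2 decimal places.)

43.22 hours

Player j's private return per contributed unit is 4.6 × (j's share). Contributing is weakly dominant for j when that share is at least 1/4.6 = 0.2174, and contributing 0 is dominant otherwise.
Omar, Yuki and Zane clear that bar, contributing 31 each; the remaining 6 contribute 0. Total contributed: 93.
Noor keeps 31 and receives 4.6 × 93 × 1/35 = 12.22 from the shared-resources pool, for a payoff of 43.22.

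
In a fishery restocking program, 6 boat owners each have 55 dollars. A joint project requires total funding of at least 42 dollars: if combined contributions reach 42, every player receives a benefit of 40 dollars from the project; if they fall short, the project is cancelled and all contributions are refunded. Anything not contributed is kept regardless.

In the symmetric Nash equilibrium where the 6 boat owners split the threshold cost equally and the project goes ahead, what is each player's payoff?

88 dollars

Equal share of the threshold: 42/6 = 7.
At this profile no one gains by cutting their contribution: any cut drops the total below 42, the project is cancelled, contributions are refunded, and the deviator ends with 55, which is less than 55 − 7 + 40 = 88. Contributing more than 7 just wastes the excess. So contributing exactly 7 is a best response.
Each player's payoff: 55 − 7 + 40 = 88.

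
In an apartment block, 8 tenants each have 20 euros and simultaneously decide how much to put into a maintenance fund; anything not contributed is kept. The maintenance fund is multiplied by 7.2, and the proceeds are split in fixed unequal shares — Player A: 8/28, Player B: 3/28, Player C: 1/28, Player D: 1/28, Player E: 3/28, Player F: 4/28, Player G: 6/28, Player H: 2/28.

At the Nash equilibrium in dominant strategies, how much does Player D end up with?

35.43 euros

Each unit j contributes comes back to j as 7.2 × (j's share), so j prefers to contribute only if that share exceeds 1/7.2 = 0.1389; otherwise keeping the unit dominates.
Player A, Player F and Player G clear that bar, contributing 20 each; the remaining 5 contribute 0. Total contributed: 60.
Player D keeps 20 and receives 7.2 × 60 × 1/28 = 15.43 from the maintenance fund, for a payoff of 35.43.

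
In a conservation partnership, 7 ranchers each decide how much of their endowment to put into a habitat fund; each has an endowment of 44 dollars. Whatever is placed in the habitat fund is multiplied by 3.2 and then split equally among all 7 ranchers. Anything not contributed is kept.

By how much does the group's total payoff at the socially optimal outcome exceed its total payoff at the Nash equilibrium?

677.60 dollars

Each contributed unit returns 3.2/7 = 0.4571 to its contributor — below 1 — so contributing 0 is dominant for every player. At the Nash equilibrium everyone keeps their 44, and the group total is 7 × 44 = 308.
Each contributed unit returns 3.200 to the group as a whole (0.4571 to each of 7 players), which exceeds 1, so the social optimum is full contribution: group total = 3.200 × 308 = 985.60.
Efficiency loss = 985.60 − 308 = 677.60.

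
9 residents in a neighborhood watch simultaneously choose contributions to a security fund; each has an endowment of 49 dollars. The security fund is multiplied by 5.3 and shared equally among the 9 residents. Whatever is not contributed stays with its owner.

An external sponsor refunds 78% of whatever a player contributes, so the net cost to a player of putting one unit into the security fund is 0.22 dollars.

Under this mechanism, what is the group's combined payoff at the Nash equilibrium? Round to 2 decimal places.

2681.28 dollars

The effective private return per unit is now (5.3/9) / 0.22 = 2.6768 > 1, so every player's dominant strategy flips to full contribution.
So the Nash equilibrium is full contribution by all 9; the group earns 9 × (49 × 0.78 + 5.3 × 49) = 2681.28.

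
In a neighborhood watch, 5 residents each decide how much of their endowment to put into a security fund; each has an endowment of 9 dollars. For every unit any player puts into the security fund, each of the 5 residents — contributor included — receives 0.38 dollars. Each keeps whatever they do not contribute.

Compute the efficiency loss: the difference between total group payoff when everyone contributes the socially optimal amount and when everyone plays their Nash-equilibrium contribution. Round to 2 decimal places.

The private return per contributed unit is 0.38 < 1, so contributing 0 is dominant for every player. At the Nash equilibrium everyone keeps their 9, and the group total is 5 × 9 = 45.
Each contributed unit returns 1.900 to the group as a whole (0.38 to each of 5 players), which exceeds 1, so the social optimum is full contribution: group total = 1.900 × 45 = 85.50.
Efficiency loss = 85.50 − 45 = 40.50.

40.50 dollars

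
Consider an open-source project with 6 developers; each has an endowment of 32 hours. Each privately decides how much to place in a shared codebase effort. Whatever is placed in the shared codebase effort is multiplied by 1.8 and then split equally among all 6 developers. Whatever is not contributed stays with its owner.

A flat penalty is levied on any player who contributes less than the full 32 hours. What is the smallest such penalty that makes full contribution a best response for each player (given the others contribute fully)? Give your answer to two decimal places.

22.40 hours

Given the others contribute fully, the best deviation is to contribute 0 (any partial contribution still incurs the fine and gives up units whose private return 0.3000 is below 1).
Deviating from 32 to 0 saves 32 hours but forfeits the deviator's share of the drop in the shared codebase effort: 1.8/6 × 32 = 9.60.
So the deviation gain is 32 − 9.60 = 22.40, and the fine must be at least 22.40 hours to wipe it out.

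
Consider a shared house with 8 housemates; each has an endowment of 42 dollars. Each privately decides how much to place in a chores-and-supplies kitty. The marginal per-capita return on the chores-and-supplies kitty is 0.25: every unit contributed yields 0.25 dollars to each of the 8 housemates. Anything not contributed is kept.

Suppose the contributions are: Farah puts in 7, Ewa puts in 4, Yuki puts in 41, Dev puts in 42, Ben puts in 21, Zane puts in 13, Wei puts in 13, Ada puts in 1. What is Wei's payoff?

Total contributed: 7 + 4 + 41 + 42 + 21 + 13 + 13 + 1 = 142.
Each receives 0.25 × 142 = 35.50 from the chores-and-supplies kitty.
Wei keeps 42 − 13 = 29, so Wei's payoff is 29 + 35.50 = 64.50.

64.50 dollars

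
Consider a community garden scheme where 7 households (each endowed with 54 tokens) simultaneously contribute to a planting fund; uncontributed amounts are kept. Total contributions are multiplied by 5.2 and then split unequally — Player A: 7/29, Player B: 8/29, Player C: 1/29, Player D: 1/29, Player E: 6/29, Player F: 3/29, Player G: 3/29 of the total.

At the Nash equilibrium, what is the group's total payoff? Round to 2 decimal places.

A player with share s gets back 5.2·s per unit contributed, so full contribution is dominant for anyone with s > 1/5.2 = 0.1923 and zero contribution is dominant for anyone below.
Player A, Player B and Player E clear that bar, contributing 54 each; the remaining 4 contribute 0. Total contributed: 162.
The planting fund pays out 5.2 × 162 = 842.40 in total (split across the unequal shares, but the aggregate is all that matters for the group sum).
The 4 free-riders keep 54 each, adding 216. Group total = 216 + 842.40 = 1058.40.

1058.40 tokens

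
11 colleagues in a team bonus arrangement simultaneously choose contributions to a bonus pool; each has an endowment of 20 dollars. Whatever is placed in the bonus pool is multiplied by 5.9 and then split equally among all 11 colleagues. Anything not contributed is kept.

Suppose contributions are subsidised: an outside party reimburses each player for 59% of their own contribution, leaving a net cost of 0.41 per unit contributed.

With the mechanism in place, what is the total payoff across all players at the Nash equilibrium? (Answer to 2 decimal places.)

1427.80 dollars

With the mechanism, a contributed unit returns (5.9/11) / 0.41 = 1.3082 per unit of net cost to the contributor — now above 1 — so contributing fully is weakly dominant for every player.
So the Nash equilibrium is full contribution by all 11; the group earns 11 × (20 × 0.59 + 5.9 × 20) = 1427.80.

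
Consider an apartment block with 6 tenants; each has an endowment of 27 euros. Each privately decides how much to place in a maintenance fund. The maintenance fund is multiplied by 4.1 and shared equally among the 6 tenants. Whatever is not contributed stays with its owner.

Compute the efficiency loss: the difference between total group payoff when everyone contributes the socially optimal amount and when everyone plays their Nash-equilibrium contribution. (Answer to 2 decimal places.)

Each contributed unit returns 4.1/6 = 0.6833 to its contributor — below 1 — so contributing 0 is dominant for every player. At the Nash equilibrium everyone keeps their 27, and the group total is 6 × 27 = 162.
Each contributed unit returns 4.100 to the group as a whole (0.6833 to each of 6 players), which exceeds 1, so the social optimum is full contribution: group total = 4.100 × 162 = 664.20.
Efficiency loss = 664.20 − 162 = 502.20.

502.20 euros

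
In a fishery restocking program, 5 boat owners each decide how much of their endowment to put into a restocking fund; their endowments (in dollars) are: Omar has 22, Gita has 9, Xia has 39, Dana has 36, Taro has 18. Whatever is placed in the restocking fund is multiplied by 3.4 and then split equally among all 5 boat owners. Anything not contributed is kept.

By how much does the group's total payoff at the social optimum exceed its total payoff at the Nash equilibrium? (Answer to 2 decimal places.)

297.60 dollars

The private return per contributed unit is 3.4/5 = 0.6800 < 1 for every player regardless of endowment, so the Nash equilibrium is zero contribution and the group total is Σ E_j = 22 + 9 + 39 + 36 + 18 = 124.
Each contributed unit returns 3.400 to the group, so the social optimum is full contribution by everyone: group total = 3.400 × 124 = 421.60.
Efficiency loss = (3.400 − 1) × 124 = 297.60.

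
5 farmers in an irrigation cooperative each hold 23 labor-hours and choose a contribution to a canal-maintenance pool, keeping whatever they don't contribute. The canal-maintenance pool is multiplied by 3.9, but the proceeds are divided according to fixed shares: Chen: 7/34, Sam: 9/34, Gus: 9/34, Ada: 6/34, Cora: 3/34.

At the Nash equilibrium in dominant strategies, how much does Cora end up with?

38.83 labor-hours

Player j's private return per contributed unit is 3.9 × (j's share). Contributing is weakly dominant for j when that share is at least 1/3.9 = 0.2564, and contributing 0 is dominant otherwise.
Sam and Gus are above the threshold, contributing 23 each; the remaining 3 contribute 0. Total contributed: 46.
Cora keeps 23 and receives 3.9 × 46 × 3/34 = 15.83 from the canal-maintenance pool, for a payoff of 38.83.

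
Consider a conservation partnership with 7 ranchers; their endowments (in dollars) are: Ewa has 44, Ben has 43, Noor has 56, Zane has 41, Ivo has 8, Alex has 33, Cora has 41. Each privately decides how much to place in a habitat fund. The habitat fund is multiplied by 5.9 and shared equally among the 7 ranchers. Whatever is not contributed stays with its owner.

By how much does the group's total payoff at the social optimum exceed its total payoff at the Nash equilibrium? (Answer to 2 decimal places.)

1303.40 dollars

The private return per contributed unit is 5.9/7 = 0.8429 < 1 for every player regardless of endowment, so the Nash equilibrium is zero contribution and the group total is Σ E_j = 44 + 43 + 56 + 41 + 8 + 33 + 41 = 266.
Each contributed unit returns 5.900 to the group, so the social optimum is full contribution by everyone: group total = 5.900 × 266 = 1569.40.
Efficiency loss = (5.900 − 1) × 266 = 1303.40.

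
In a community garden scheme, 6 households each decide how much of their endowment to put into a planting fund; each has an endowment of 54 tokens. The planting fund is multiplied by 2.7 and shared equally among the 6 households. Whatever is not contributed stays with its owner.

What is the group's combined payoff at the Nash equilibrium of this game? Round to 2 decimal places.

324.00 tokens

Each contributed unit returns 2.7/6 = 0.4500 to its contributor — below 1 — so contributing 0 is dominant for every player. At the Nash equilibrium everyone keeps their 54, and the group total is 6 × 54 = 324.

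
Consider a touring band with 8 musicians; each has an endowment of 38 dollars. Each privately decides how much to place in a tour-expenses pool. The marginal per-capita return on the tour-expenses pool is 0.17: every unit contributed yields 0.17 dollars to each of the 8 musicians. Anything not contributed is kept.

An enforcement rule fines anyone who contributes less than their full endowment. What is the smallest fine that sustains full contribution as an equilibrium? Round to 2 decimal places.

Given the others contribute fully, the best deviation is to contribute 0 (any partial contribution still incurs the fine and gives up units whose private return 0.17 is below 1).
Deviating from 38 to 0 saves 38 dollars but forfeits the deviator's share of the drop in the tour-expenses pool: 0.17 × 38 = 6.46.
So the deviation gain is 38 − 6.46 = 31.54, and the fine must be at least 31.54 dollars to wipe it out.

31.54 dollars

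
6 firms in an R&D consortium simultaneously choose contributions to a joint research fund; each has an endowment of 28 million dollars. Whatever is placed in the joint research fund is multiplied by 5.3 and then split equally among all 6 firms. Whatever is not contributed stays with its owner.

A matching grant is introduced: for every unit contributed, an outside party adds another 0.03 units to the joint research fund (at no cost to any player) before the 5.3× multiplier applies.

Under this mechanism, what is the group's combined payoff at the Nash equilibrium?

168.00 million dollars

The effective private return is 5.3 × 1.03 / 6 = 0.9098, which is still under 1, so the mechanism doesn't change anyone's dominant strategy: zero contribution.
At the Nash equilibrium no one contributes; group total payoff = 6 × 28 = 168.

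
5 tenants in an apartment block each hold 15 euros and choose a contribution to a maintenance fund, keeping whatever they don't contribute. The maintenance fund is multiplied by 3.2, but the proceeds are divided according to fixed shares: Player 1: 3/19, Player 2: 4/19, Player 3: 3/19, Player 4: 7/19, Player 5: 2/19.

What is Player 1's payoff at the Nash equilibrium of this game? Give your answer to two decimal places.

Player j's private return per contributed unit is 3.2 × (j's share). Contributing is weakly dominant for j when that share is at least 1/3.2 = 0.3125, and contributing 0 is dominant otherwise.
The only share above 0.3125 is Player 4's 7/19, contributing 15; the remaining 4 contribute 0. Total contributed: 15.
Player 1 keeps 15 and receives 3.2 × 15 × 3/19 = 7.58 from the maintenance fund, for a payoff of 22.58.

22.58 euros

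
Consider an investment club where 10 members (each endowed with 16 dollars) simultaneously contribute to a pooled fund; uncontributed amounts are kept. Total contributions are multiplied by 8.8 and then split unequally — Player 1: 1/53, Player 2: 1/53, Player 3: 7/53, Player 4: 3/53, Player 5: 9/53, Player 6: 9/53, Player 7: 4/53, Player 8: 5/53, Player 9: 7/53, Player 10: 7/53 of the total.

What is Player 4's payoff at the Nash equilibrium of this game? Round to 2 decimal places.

55.85 dollars

A player with share s gets back 8.8·s per unit contributed, so full contribution is dominant for anyone with s > 1/8.8 = 0.1136 and zero contribution is dominant for anyone below.
The shares above 0.1136 belong to Player 3, Player 5, Player 6, Player 9 and Player 10, contributing 16 each; the remaining 5 contribute 0. Total contributed: 80.
Player 4 keeps 16 and receives 8.8 × 80 × 3/53 = 39.85 from the pooled fund, for a payoff of 55.85.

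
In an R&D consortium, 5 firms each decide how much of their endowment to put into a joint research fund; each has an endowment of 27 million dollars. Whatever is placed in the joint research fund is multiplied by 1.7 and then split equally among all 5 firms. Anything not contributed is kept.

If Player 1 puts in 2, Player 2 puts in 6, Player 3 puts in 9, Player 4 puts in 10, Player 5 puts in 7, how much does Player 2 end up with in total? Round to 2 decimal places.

Total contributed: 2 + 6 + 9 + 10 + 7 = 34.
Each receives 1.7 × 34 / 5 = 11.56 from the joint research fund.
Player 2 keeps 27 − 6 = 21, so Player 2's payoff is 21 + 11.56 = 32.56.

32.56 million dollars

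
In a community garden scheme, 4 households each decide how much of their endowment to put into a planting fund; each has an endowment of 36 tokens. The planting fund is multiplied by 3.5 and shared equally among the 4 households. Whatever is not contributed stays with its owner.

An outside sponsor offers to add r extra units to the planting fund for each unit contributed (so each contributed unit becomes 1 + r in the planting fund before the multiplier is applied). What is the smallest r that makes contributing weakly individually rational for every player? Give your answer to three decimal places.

With matching at rate r, one contributed unit becomes (1 + r) in the planting fund and returns 3.5 × (1 + r) / 4 to the contributor.
Setting this equal to 1: 1 + r = 4/3.5 = 1.1429.
So the minimum matching rate is r = 1.1429 − 1 = 0.143.

0.143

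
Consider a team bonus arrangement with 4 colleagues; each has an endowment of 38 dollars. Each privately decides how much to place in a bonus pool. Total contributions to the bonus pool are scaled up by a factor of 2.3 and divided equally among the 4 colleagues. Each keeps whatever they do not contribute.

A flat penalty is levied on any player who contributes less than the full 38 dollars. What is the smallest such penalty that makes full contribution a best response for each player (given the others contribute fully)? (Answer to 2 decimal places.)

16.15 dollars

Given the others contribute fully, the best deviation is to contribute 0 (any partial contribution still incurs the fine and gives up units whose private return 0.5750 is below 1).
Deviating from 38 to 0 saves 38 dollars but forfeits the deviator's share of the drop in the bonus pool: 2.3/4 × 38 = 21.85.
So the deviation gain is 38 − 21.85 = 16.15, and the fine must be at least 16.15 dollars to wipe it out.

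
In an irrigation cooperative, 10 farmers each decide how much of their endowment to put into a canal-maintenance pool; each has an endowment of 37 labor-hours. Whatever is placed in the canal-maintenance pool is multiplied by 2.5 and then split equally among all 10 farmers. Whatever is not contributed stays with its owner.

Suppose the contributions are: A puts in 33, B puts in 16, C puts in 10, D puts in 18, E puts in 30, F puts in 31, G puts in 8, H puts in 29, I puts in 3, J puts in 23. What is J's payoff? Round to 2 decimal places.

Total contributed: 33 + 16 + 10 + 18 + 30 + 31 + 8 + 29 + 3 + 23 = 201.
Each receives 2.5 × 201 / 10 = 50.25 from the canal-maintenance pool.
J keeps 37 − 23 = 14, so J's payoff is 14 + 50.25 = 64.25.

64.25 labor-hours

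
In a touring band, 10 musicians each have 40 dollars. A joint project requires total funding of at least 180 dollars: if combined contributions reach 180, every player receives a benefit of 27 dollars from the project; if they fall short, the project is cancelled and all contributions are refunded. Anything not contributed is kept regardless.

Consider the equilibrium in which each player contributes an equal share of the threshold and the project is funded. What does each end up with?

Equal share of the threshold: 180/10 = 18.
At this profile no one gains by cutting their contribution: any cut drops the total below 180, the project is cancelled, contributions are refunded, and the deviator ends with 40, which is less than 40 − 18 + 27 = 49. Contributing more than 18 just wastes the excess. So contributing exactly 18 is a best response.
Each player's payoff: 40 − 18 + 27 = 49.

49 dollars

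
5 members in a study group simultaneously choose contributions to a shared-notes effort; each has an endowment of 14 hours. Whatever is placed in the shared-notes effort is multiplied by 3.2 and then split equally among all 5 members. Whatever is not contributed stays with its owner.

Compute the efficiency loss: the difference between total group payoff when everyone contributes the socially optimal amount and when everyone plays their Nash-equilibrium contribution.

Each contributed unit returns 3.2/5 = 0.6400 to its contributor — below 1 — so contributing 0 is dominant for every player. At the Nash equilibrium everyone keeps their 14, and the group total is 5 × 14 = 70.
Each contributed unit returns 3.200 to the group as a whole (0.6400 to each of 5 players), which exceeds 1, so the social optimum is full contribution: group total = 3.200 × 70 = 224.00.
Efficiency loss = 224.00 − 70 = 154.00.

154.00 hours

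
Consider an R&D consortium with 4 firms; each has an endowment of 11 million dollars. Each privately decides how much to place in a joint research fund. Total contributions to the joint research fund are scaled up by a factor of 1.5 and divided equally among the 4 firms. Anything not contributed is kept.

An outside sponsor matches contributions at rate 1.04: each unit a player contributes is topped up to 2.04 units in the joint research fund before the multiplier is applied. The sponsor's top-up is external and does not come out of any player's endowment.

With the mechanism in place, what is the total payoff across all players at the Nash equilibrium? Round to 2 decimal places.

44.00 million dollars

Even with the mechanism, each unit contributed returns only 1.5 × 2.04 / 4 = 0.7650 per unit of net cost, so contributing nothing is still dominant.
At the Nash equilibrium no one contributes; group total payoff = 4 × 11 = 44.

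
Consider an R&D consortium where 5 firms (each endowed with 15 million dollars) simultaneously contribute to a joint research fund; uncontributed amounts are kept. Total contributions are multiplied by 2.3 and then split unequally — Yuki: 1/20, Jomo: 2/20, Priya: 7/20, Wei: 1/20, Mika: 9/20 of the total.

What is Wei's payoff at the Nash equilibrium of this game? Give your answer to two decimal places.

16.73 million dollars

Each unit j contributes comes back to j as 2.3 × (j's share), so j prefers to contribute only if that share exceeds 1/2.3 = 0.4348; otherwise keeping the unit dominates.
Mika alone (share 9/20) is above the threshold, contributing 15; the remaining 4 contribute 0. Total contributed: 15.
Wei keeps 15 and receives 2.3 × 15 × 1/20 = 1.73 from the joint research fund, for a payoff of 16.73.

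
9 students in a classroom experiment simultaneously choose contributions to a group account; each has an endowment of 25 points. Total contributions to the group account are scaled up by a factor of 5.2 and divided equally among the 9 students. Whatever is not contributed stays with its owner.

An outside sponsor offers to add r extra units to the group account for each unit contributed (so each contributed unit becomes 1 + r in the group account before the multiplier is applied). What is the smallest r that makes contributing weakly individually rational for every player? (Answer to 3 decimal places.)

With matching at rate r, one contributed unit becomes (1 + r) in the group account and returns 5.2 × (1 + r) / 9 to the contributor.
Setting this equal to 1: 1 + r = 9/5.2 = 1.7308.
So the minimum matching rate is r = 1.7308 − 1 = 0.731.

0.731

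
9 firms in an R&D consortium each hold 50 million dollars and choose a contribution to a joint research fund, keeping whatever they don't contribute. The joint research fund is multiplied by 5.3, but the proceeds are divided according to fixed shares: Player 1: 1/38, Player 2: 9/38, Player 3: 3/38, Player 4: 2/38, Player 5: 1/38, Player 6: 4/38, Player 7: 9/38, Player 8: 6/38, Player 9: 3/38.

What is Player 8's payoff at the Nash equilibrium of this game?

133.68 million dollars

Each unit j contributes comes back to j as 5.3 × (j's share), so j prefers to contribute only if that share exceeds 1/5.3 = 0.1887; otherwise keeping the unit dominates.
Player 2 and Player 7 are above the threshold, contributing 50 each; the remaining 7 contribute 0. Total contributed: 100.
Player 8 keeps 50 and receives 5.3 × 100 × 6/38 = 83.68 from the joint research fund, for a payoff of 133.68.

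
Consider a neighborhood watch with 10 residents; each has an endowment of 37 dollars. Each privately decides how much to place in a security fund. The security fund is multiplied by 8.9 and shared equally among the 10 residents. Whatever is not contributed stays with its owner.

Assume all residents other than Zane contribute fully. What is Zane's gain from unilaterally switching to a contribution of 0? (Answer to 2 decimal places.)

4.07 dollars

Switching from a contribution of 37 to 0 lets Zane keep an extra 37 dollars, but lowers the security fund by 37, which costs Zane their own share of that drop: 8.9/10 × 37 = 32.93.
Net gain = 37 − 32.93 = 4.07. The private return per contributed unit (0.8900) is below 1, so free-riding is indeed the best response regardless of what the others do.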